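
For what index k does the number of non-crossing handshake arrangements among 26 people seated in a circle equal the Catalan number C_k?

13

With 26 = 2·13 people, non-crossing handshake pairings are non-crossing perfect matchings on a circle, counted by C_13.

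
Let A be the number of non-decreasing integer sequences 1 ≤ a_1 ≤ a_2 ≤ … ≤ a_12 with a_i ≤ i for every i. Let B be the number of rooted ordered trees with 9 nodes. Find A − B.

Weakly increasing sequences with a_i ≤ i biject with Dyck paths of semilength 12, so there are C_12. So A = C_12 = 208012.
Rooted ordered (plane) trees on m nodes have m−1 edges and are counted by C_{m−1}; m = 9 gives C_8. So B = C_8 = 1430.
A − B = 208012 − 1430 = 206582.

206582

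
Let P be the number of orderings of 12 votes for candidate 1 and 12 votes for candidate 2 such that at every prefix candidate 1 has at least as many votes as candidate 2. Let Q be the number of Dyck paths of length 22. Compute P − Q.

Ballot sequences with n votes each where one side never trails are Dyck words, counted by C_n; here n = 12. So P = C_12 = 208012.
Paths of 11 up- and 11 down-steps that never dip below the axis are Dyck paths; their count is C_11. So Q = C_11 = 58786.
P − Q = 208012 − 58786 = 149226.

149226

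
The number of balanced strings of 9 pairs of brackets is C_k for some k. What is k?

Balanced strings of n pairs of brackets are counted by C_n; here n = 9.

9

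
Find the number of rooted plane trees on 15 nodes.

2674440

A rooted plane tree on 15 nodes has 14 edges, and such trees are counted by C_14.
C_14 = C(28,14)/15 = 40116600/15 = 2674440.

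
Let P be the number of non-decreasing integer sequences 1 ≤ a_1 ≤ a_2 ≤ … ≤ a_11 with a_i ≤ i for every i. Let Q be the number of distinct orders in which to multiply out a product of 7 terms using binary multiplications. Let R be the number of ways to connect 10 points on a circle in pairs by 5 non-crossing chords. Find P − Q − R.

Such sub-staircase sequences of length n are counted by C_n; here n = 11. So P = C_11 = 58786.
Bracketing 7 factors into binary products is counted by C_{7−1} = C_6. So Q = C_6 = 132.
Non-crossing perfect matchings of 2n points on a circle are counted by C_n; with 10 points, n = 5. So R = C_5 = 42.
P − Q − R = 58786 − 132 − 42 = 58612.

58612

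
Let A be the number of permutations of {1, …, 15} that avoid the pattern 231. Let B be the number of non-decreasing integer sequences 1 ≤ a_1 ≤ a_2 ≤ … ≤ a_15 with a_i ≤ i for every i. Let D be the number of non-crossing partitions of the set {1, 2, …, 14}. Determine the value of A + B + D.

22064130

Permutations of [n] avoiding any single length-3 pattern are counted by C_n; here n = 15. So A = C_15 = 9694845.
Such sub-staircase sequences of length n are counted by C_n; here n = 15. So B = C_15 = 9694845.
The non-crossing partitions of [14] form a lattice of size C_14. So D = C_14 = 2674440.
A + B + D = 9694845 + 9694845 + 2674440 = 22064130.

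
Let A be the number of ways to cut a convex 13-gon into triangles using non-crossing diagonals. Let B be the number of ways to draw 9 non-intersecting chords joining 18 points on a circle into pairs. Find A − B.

Triangulations of a convex m-gon are counted by C_{m−2}; with m = 13 this is C_11. So A = C_11 = 58786.
Non-crossing perfect matchings of 2n points on a circle are counted by C_n; with 18 points, n = 9. So B = C_9 = 4862.
A − B = 58786 − 4862 = 53924.

53924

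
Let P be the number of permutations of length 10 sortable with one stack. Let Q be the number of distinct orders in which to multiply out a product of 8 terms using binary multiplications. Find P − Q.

Stack-sortable permutations are exactly the 231-avoiding ones, counted by C_n; here n = 10. So P = C_10 = 16796.
Ways to associate a product of 8 factors correspond to binary trees on 8 leaves, so the count is C_7. So Q = C_7 = 429.
P − Q = 16796 − 429 = 16367.

16367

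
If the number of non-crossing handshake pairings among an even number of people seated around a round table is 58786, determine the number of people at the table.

22

Non-crossing handshake pairings of 2n people are counted by C_n. Since C_11 = 58786, the index is 11.
So n = 11, and there are 2n = 22 people.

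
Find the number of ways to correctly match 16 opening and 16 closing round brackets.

With 16 pairs the number of balanced bracket strings is the Catalan number C_16.
C_16 = C(32,16)/17 = 601080390/17 = 35357670.

35357670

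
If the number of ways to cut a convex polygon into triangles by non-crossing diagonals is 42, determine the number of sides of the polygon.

Triangulations of a convex m-gon are counted by C_{m−2}. Since C_5 = 42, the index is 5.
So m − 2 = 5, giving m = 7 sides.

7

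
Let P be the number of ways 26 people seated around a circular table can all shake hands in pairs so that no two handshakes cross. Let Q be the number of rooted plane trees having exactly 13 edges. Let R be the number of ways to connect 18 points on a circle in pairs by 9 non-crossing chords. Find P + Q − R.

With 26 = 2·13 people, non-crossing handshake pairings are non-crossing perfect matchings on a circle, counted by C_13. So P = C_13 = 742900.
A rooted plane tree with 13 edges has 14 nodes, and the count is C_13. So Q = C_13 = 742900.
Pairing 18 circle points by 9 non-crossing chords gives C_9 matchings. So R = C_9 = 4862.
P + Q − R = 742900 + 742900 − 4862 = 1480938.

1480938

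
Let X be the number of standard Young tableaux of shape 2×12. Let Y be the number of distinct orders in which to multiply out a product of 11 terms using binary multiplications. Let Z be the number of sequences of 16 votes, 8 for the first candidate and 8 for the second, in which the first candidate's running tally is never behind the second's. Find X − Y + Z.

By the hook-length formula (or a Dyck-path bijection), SYT of shape 2×12 number C_12. So X = C_12 = 208012.
Ways to associate a product of 11 factors correspond to binary trees on 11 leaves, so the count is C_10. So Y = C_10 = 16796.
Ballot sequences with n votes each where one side never trails are Dyck words, counted by C_n; here n = 8. So Z = C_8 = 1430.
X − Y + Z = 208012 − 16796 + 1430 = 192646.

192646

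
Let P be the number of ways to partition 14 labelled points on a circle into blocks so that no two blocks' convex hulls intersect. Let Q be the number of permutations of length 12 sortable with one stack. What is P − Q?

Non-crossing partitions of an n-element set are counted by C_n; here n = 14. So P = C_14 = 2674440.
Stack-sortable permutations are exactly the 231-avoiding ones, counted by C_n; here n = 12. So Q = C_12 = 208012.
P − Q = 2674440 − 208012 = 2466428.

2466428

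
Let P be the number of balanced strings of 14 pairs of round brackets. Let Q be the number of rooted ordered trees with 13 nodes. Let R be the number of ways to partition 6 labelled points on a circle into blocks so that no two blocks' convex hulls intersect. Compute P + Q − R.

Balanced strings of n pairs of brackets are counted by C_n; here n = 14. So P = C_14 = 2674440.
A rooted plane tree on 13 nodes has 12 edges, and such trees are counted by C_12. So Q = C_12 = 208012.
The non-crossing partitions of [6] form a lattice of size C_6. So R = C_6 = 132.
P + Q − R = 2674440 + 208012 − 132 = 2882320.

2882320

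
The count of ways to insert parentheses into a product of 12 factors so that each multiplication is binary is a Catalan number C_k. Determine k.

Parenthesizations of m factors correspond to full binary trees with m leaves, counted by C_{m−1}; m = 12 gives C_11.

11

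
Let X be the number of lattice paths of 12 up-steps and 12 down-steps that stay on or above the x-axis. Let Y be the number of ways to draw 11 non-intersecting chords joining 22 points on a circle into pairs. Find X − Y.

A Dyck path with 12 up-steps and 12 down-steps has semilength 12, so there are C_12 of them. So X = C_12 = 208012.
Pairing 22 circle points by 11 non-crossing chords gives C_11 matchings. So Y = C_11 = 58786.
X − Y = 208012 − 58786 = 149226.

149226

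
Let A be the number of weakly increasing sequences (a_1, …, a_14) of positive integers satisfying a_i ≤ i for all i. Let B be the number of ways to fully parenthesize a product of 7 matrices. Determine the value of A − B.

Weakly increasing sequences with a_i ≤ i biject with Dyck paths of semilength 14, so there are C_14. So A = C_14 = 2674440.
Bracketing 7 factors into binary products is counted by C_{7−1} = C_6. So B = C_6 = 132.
A − B = 2674440 − 132 = 2674308.

2674308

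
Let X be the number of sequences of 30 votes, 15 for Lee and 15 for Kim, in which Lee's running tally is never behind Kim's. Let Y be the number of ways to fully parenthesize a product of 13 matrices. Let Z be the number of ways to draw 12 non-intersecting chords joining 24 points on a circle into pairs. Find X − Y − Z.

9278821

Reading a vote for the leader as '(' and for the other as ')' turns such a sequence into a balanced string of 15 pairs, so the count is C_15. So X = C_15 = 9694845.
Parenthesizations of m factors correspond to full binary trees with m leaves, counted by C_{m−1}; m = 13 gives C_12. So Y = C_12 = 208012.
Pairing 24 circle points by 12 non-crossing chords gives C_12 matchings. So Z = C_12 = 208012.
X − Y − Z = 9694845 − 208012 − 208012 = 9278821.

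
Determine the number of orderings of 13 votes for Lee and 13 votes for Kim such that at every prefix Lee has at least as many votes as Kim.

742900

Ballot sequences with n votes each where one side never trails are Dyck words, counted by C_n; here n = 13.
C_13 = C_12 · 2(2·12+1)/(12+2) = 208012 · 50/14 = 742900.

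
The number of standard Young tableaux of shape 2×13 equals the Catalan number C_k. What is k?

13

Standard Young tableaux of shape 2×n are counted by C_n; here n = 13.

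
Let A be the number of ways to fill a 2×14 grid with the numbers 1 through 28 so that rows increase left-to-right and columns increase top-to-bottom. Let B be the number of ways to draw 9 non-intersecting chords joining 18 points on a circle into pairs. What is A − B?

2669578

Standard Young tableaux of shape 2×n are counted by C_n; here n = 14. So A = C_14 = 2674440.
Pairing 18 circle points by 9 non-crossing chords gives C_9 matchings. So B = C_9 = 4862.
A − B = 2674440 − 4862 = 2669578.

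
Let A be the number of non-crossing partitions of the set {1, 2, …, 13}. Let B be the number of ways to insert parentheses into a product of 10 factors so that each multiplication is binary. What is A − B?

738038

The non-crossing partitions of [13] form a lattice of size C_13. So A = C_13 = 742900.
Ways to associate a product of 10 factors correspond to binary trees on 10 leaves, so the count is C_9. So B = C_9 = 4862.
A − B = 742900 − 4862 = 738038.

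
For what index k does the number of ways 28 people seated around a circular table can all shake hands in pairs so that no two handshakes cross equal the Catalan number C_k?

14

With 28 = 2·14 people, non-crossing handshake pairings are non-crossing perfect matchings on a circle, counted by C_14.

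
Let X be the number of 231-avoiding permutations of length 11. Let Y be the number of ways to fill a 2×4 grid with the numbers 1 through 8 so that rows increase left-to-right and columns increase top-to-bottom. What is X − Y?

58772

Permutations of [n] avoiding any single length-3 pattern are counted by C_n; here n = 11. So X = C_11 = 58786.
Standard Young tableaux of shape 2×n are counted by C_n; here n = 4. So Y = C_4 = 14.
X − Y = 58786 − 14 = 58772.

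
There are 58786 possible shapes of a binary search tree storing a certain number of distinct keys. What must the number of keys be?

11

Binary search tree shapes on n keys are counted by C_n. Since C_11 = 58786, the index is 11.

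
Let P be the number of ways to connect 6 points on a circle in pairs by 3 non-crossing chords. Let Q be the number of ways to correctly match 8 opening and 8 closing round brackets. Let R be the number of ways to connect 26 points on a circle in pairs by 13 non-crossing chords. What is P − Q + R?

741475

Non-crossing perfect matchings of 2n points on a circle are counted by C_n; with 6 points, n = 3. So P = C_3 = 5.
A balanced arrangement of 8 bracket pairs is a Dyck word of semilength 8, so the count is C_8. So Q = C_8 = 1430.
Pairing 26 circle points by 13 non-crossing chords gives C_13 matchings. So R = C_13 = 742900.
P − Q + R = 5 − 1430 + 742900 = 741475.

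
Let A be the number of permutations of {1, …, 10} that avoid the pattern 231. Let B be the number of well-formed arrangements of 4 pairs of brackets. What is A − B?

16782

For any fixed pattern of length 3, the pattern-avoiding permutations of [10] number C_10. So A = C_10 = 16796.
With 4 pairs the number of balanced bracket strings is the Catalan number C_4. So B = C_4 = 14.
A − B = 16796 − 14 = 16782.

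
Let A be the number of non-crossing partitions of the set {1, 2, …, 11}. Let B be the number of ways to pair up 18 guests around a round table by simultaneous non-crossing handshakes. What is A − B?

Non-crossing partitions of an n-element set are counted by C_n; here n = 11. So A = C_11 = 58786.
With 18 = 2·9 people, non-crossing handshake pairings are non-crossing perfect matchings on a circle, counted by C_9. So B = C_9 = 4862.
A − B = 58786 − 4862 = 53924.

53924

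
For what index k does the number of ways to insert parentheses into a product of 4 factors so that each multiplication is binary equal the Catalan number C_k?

Ways to associate a product of 4 factors correspond to binary trees on 4 leaves, so the count is C_3.

3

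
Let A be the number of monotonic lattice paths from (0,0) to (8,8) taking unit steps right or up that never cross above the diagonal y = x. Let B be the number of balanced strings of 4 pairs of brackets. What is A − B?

Monotone paths in an n×n grid that stay weakly below the diagonal are counted by C_n; here n = 8. So A = C_8 = 1430.
Balanced strings of n pairs of brackets are counted by C_n; here n = 4. So B = C_4 = 14.
A − B = 1430 − 14 = 1416.

1416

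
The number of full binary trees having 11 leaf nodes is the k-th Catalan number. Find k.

10

Full binary trees with 11 leaves have 11−1 = 10 internal nodes, so there are C_10 of them.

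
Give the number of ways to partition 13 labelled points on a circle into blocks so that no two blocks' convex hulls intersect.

Non-crossing partitions of an n-element set are counted by C_n; here n = 13.
C_13 = C(26,13)/14 = 10400600/14 = 742900.

742900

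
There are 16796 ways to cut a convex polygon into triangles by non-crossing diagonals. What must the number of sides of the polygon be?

Triangulations of a convex m-gon are counted by C_{m−2}; 16796 = C_10.
So m − 2 = 10, giving m = 12 sides.

12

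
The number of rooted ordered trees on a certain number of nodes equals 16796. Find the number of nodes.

Rooted ordered trees on m nodes are counted by C_{m−1}. Since C_10 = 16796, the index is 10.
So the index is 10, and the number of nodes is 10 + 1 = 11.

11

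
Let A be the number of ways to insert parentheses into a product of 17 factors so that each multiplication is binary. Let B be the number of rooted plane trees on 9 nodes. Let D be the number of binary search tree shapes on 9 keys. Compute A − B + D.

Bracketing 17 factors into binary products is counted by C_{17−1} = C_16. So A = C_16 = 35357670.
Rooted ordered (plane) trees on m nodes have m−1 edges and are counted by C_{m−1}; m = 9 gives C_8. So B = C_8 = 1430.
There are C_n binary search tree shapes on n keys; with n = 9 that is C_9. So D = C_9 = 4862.
A − B + D = 35357670 − 1430 + 4862 = 35361102.

35361102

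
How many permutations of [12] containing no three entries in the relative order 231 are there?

For any fixed pattern of length 3, the pattern-avoiding permutations of [12] number C_12.
C_12 = C_11 · 2(2·11+1)/(11+2) = 58786 · 46/13 = 208012.

208012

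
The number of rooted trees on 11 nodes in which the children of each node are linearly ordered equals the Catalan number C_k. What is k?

10

A rooted plane tree on 11 nodes has 10 edges, and such trees are counted by C_10.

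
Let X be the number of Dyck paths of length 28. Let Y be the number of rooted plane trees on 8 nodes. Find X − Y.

2674011

Paths of 14 up- and 14 down-steps that never dip below the axis are Dyck paths; their count is C_14. So X = C_14 = 2674440.
Rooted ordered (plane) trees on m nodes have m−1 edges and are counted by C_{m−1}; m = 8 gives C_7. So Y = C_7 = 429.
X − Y = 2674440 − 429 = 2674011.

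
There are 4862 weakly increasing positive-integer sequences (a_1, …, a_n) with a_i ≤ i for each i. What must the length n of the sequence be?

9

Such sub-staircase sequences of length n are counted by C_n. The Catalan number equal to 4862 is C_9.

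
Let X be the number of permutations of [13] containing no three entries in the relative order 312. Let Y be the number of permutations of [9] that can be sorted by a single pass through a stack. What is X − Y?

738038

Permutations of [n] avoiding any single length-3 pattern are counted by C_n; here n = 13. So X = C_13 = 742900.
By Knuth's characterisation, the stack-sortable permutations of length 9 are the 231-avoiders, numbering C_9. So Y = C_9 = 4862.
X − Y = 742900 − 4862 = 738038.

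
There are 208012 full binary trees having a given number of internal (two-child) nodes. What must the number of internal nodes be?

Full binary trees with n internal nodes are counted by C_n, and C_12 = 208012.

12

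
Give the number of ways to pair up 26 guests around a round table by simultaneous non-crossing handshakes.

742900

With 26 = 2·13 people, non-crossing handshake pairings are non-crossing perfect matchings on a circle, counted by C_13.
C_13 = C(26,13)/14 = 10400600/14 = 742900.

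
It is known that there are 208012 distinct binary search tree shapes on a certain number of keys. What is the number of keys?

12

Binary search tree shapes on n keys are counted by C_n, and C_12 = 208012.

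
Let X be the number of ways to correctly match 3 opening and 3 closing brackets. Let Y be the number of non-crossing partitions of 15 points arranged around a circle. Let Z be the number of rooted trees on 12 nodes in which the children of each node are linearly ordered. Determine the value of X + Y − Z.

A balanced arrangement of 3 bracket pairs is a Dyck word of semilength 3, so the count is C_3. So X = C_3 = 5.
The non-crossing partitions of [15] form a lattice of size C_15. So Y = C_15 = 9694845.
A rooted plane tree on 12 nodes has 11 edges, and such trees are counted by C_11. So Z = C_11 = 58786.
X + Y − Z = 5 + 9694845 − 58786 = 9636064.

9636064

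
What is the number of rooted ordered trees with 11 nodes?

A rooted plane tree on 11 nodes has 10 edges, and such trees are counted by C_10.
C_10 = C(20,10)/11 = 184756/11 = 16796.

16796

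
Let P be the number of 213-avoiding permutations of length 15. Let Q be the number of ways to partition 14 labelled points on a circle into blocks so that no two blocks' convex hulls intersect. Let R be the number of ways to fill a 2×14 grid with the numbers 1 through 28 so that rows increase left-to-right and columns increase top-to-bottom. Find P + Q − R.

9694845

For any fixed pattern of length 3, the pattern-avoiding permutations of [15] number C_15. So P = C_15 = 9694845.
The non-crossing partitions of [14] form a lattice of size C_14. So Q = C_14 = 2674440.
By the hook-length formula (or a Dyck-path bijection), SYT of shape 2×14 number C_14. So R = C_14 = 2674440.
P + Q − R = 9694845 + 2674440 − 2674440 = 9694845.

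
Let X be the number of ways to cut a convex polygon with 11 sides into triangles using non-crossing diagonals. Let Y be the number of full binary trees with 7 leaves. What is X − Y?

A convex 11-gon is triangulated into 9 triangles, and the number of such triangulations is the Catalan number C_{11−2} = C_9. So X = C_9 = 4862.
A full binary tree with L leaves has L−1 internal nodes and is counted by C_{L−1}; L = 7 gives C_6. So Y = C_6 = 132.
X − Y = 4862 − 132 = 4730.

4730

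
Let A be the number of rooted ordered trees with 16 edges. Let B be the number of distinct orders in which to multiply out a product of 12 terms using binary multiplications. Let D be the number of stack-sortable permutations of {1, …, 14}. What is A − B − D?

Rooted ordered trees with n edges are counted by C_n; here n = 16. So A = C_16 = 35357670.
Ways to associate a product of 12 factors correspond to binary trees on 12 leaves, so the count is C_11. So B = C_11 = 58786.
Stack-sortable permutations are exactly the 231-avoiding ones, counted by C_n; here n = 14. So D = C_14 = 2674440.
A − B − D = 35357670 − 58786 − 2674440 = 32624444.

32624444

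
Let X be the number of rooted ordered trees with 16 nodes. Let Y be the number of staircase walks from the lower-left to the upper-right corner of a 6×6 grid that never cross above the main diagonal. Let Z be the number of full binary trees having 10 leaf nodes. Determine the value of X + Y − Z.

A rooted plane tree on 16 nodes has 15 edges, and such trees are counted by C_15. So X = C_15 = 9694845.
Monotone paths in an n×n grid that stay weakly below the diagonal are counted by C_n; here n = 6. So Y = C_6 = 132.
A full binary tree with L leaves has L−1 internal nodes and is counted by C_{L−1}; L = 10 gives C_9. So Z = C_9 = 4862.
X + Y − Z = 9694845 + 132 − 4862 = 9690115.

9690115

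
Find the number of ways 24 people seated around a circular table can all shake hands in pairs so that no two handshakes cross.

208012

Non-crossing handshake pairings of 2n people are counted by C_n; 24 people gives n = 12.
C_12 = C_11 · 2(2·11+1)/(11+2) = 58786 · 46/13 = 208012.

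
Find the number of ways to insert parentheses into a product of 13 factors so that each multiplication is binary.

Parenthesizations of m factors correspond to full binary trees with m leaves, counted by C_{m−1}; m = 13 gives C_12.
C_12 = 208012.

208012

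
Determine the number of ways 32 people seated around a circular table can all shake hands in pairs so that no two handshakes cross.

Non-crossing handshake pairings of 2n people are counted by C_n; 32 people gives n = 16.
C_16 = C_15 · 2(2·15+1)/(15+2) = 9694845 · 62/17 = 35357670.

35357670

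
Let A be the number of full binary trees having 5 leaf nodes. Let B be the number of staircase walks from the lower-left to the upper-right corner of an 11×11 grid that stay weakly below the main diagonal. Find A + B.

A full binary tree with L leaves has L−1 internal nodes and is counted by C_{L−1}; L = 5 gives C_4. So A = C_4 = 14.
Sub-diagonal monotone paths from (0,0) to (11,11) biject with Dyck paths of semilength 11, giving C_11. So B = C_11 = 58786.
A + B = 14 + 58786 = 58800.

58800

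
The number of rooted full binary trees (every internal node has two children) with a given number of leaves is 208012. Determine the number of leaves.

13

Full binary trees with L leaves are counted by C_{L−1}. The Catalan number equal to 208012 is C_12.
So the index is 12, and the number of leaves is 12 + 1 = 13.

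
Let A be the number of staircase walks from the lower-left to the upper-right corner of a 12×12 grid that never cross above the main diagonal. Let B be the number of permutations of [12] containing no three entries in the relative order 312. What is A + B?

416024

Sub-diagonal monotone paths from (0,0) to (12,12) biject with Dyck paths of semilength 12, giving C_12. So A = C_12 = 208012.
For any fixed pattern of length 3, the pattern-avoiding permutations of [12] number C_12. So B = C_12 = 208012.
A + B = 208012 + 208012 = 416024.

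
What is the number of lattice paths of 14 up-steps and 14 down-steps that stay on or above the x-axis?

2674440

Paths of 14 up- and 14 down-steps that never dip below the axis are Dyck paths; their count is C_14.
C_14 = C(28,14)/15 = 40116600/15 = 2674440.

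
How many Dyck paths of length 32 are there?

A Dyck path with 16 up-steps and 16 down-steps has semilength 16, so there are C_16 of them.
C_16 = C_15 · 2(2·15+1)/(15+2) = 9694845 · 62/17 = 35357670.

35357670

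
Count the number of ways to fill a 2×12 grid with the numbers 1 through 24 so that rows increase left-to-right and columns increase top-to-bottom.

By the hook-length formula (or a Dyck-path bijection), SYT of shape 2×12 number C_12.
C_12 = C(24,12)/13 = 2704156/13 = 208012.

208012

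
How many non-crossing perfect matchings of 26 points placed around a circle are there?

Non-crossing perfect matchings of 2n points on a circle are counted by C_n; with 26 points, n = 13.
C_13 = C(26,13)/14 = 10400600/14 = 742900.

742900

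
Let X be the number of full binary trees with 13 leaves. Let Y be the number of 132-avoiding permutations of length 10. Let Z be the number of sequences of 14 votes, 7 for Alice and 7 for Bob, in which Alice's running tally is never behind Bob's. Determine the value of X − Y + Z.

191645

A full binary tree with L leaves has L−1 internal nodes and is counted by C_{L−1}; L = 13 gives C_12. So X = C_12 = 208012.
For any fixed pattern of length 3, the pattern-avoiding permutations of [10] number C_10. So Y = C_10 = 16796.
Ballot sequences with n votes each where one side never trails are Dyck words, counted by C_n; here n = 7. So Z = C_7 = 429.
X − Y + Z = 208012 − 16796 + 429 = 191645.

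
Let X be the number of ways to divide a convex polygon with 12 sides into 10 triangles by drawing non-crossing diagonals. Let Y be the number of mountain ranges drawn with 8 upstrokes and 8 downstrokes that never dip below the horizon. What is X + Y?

18226

The number of triangulations of a 12-gon is the Catalan number C_10 (index = sides − 2). So X = C_10 = 16796.
A Dyck path with 8 up-steps and 8 down-steps has semilength 8, so there are C_8 of them. So Y = C_8 = 1430.
X + Y = 16796 + 1430 = 18226.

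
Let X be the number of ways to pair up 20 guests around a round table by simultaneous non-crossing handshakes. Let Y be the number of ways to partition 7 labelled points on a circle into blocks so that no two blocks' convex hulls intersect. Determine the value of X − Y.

Non-crossing handshake pairings of 2n people are counted by C_n; 20 people gives n = 10. So X = C_10 = 16796.
The non-crossing partitions of [7] form a lattice of size C_7. So Y = C_7 = 429.
X − Y = 16796 − 429 = 16367.

16367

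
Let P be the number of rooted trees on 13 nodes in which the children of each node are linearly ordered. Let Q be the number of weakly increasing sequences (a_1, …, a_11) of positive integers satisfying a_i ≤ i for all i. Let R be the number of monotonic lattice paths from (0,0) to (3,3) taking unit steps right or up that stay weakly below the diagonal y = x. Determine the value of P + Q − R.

A rooted plane tree on 13 nodes has 12 edges, and such trees are counted by C_12. So P = C_12 = 208012.
Such sub-staircase sequences of length n are counted by C_n; here n = 11. So Q = C_11 = 58786.
Monotone paths in an n×n grid that stay weakly below the diagonal are counted by C_n; here n = 3. So R = C_3 = 5.
P + Q − R = 208012 + 58786 − 5 = 266793.

266793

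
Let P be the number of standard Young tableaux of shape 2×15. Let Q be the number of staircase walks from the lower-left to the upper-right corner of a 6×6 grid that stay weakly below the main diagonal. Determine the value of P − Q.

9694713

Standard Young tableaux of shape 2×n are counted by C_n; here n = 15. So P = C_15 = 9694845.
Sub-diagonal monotone paths from (0,0) to (6,6) biject with Dyck paths of semilength 6, giving C_6. So Q = C_6 = 132.
P − Q = 9694845 − 132 = 9694713.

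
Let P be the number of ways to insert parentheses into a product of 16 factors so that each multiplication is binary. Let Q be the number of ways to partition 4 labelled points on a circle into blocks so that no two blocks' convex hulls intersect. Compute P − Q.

Bracketing 16 factors into binary products is counted by C_{16−1} = C_15. So P = C_15 = 9694845.
The non-crossing partitions of [4] form a lattice of size C_4. So Q = C_4 = 14.
P − Q = 9694845 − 14 = 9694831.

9694831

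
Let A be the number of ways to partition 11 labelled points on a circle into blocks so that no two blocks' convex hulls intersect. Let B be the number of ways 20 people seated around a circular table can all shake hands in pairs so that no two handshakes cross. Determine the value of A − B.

The non-crossing partitions of [11] form a lattice of size C_11. So A = C_11 = 58786.
With 20 = 2·10 people, non-crossing handshake pairings are non-crossing perfect matchings on a circle, counted by C_10. So B = C_10 = 16796.
A − B = 58786 − 16796 = 41990.

41990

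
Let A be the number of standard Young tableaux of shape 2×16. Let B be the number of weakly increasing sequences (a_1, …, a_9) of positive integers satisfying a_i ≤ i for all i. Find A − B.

By the hook-length formula (or a Dyck-path bijection), SYT of shape 2×16 number C_16. So A = C_16 = 35357670.
Such sub-staircase sequences of length n are counted by C_n; here n = 9. So B = C_9 = 4862.
A − B = 35357670 − 4862 = 35352808.

35352808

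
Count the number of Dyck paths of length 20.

16796

Dyck paths of semilength n (length 2n) are counted by C_n; here n = 10.
C_10 = 16796.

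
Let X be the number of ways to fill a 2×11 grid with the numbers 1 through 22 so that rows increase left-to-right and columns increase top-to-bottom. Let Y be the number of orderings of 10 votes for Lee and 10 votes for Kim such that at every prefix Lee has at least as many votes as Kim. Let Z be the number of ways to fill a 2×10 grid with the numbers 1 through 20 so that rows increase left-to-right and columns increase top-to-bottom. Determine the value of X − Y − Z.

Standard Young tableaux of shape 2×n are counted by C_n; here n = 11. So X = C_11 = 58786.
Ballot sequences with n votes each where one side never trails are Dyck words, counted by C_n; here n = 10. So Y = C_10 = 16796.
By the hook-length formula (or a Dyck-path bijection), SYT of shape 2×10 number C_10. So Z = C_10 = 16796.
X − Y − Z = 58786 − 16796 − 16796 = 25194.

25194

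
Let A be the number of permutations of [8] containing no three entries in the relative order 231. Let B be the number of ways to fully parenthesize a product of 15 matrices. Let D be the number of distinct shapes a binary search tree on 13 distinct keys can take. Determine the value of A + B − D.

1932970

For any fixed pattern of length 3, the pattern-avoiding permutations of [8] number C_8. So A = C_8 = 1430.
Parenthesizations of m factors correspond to full binary trees with m leaves, counted by C_{m−1}; m = 15 gives C_14. So B = C_14 = 2674440.
Binary trees (left/right distinguished) on n nodes are counted by C_n; here n = 13. So D = C_13 = 742900.
A + B − D = 1430 + 2674440 − 742900 = 1932970.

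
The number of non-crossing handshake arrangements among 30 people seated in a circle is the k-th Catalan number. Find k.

With 30 = 2·15 people, non-crossing handshake pairings are non-crossing perfect matchings on a circle, counted by C_15.

15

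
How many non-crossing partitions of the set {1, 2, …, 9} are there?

Non-crossing partitions of an n-element set are counted by C_n; here n = 9.
C_9 = C(18,9)/10 = 48620/10 = 4862.

4862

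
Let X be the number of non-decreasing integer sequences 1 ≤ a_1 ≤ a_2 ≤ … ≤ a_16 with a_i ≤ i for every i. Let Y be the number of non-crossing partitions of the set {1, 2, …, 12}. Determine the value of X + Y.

35565682

Weakly increasing sequences with a_i ≤ i biject with Dyck paths of semilength 16, so there are C_16. So X = C_16 = 35357670.
Non-crossing partitions of an n-element set are counted by C_n; here n = 12. So Y = C_12 = 208012.
X + Y = 35357670 + 208012 = 35565682.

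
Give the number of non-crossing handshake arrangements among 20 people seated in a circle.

Non-crossing handshake pairings of 2n people are counted by C_n; 20 people gives n = 10.
C_10 = C_9 · 2(2·9+1)/(9+2) = 4862 · 38/11 = 16796.

16796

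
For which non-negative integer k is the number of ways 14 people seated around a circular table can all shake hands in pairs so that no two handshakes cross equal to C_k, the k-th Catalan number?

7

Non-crossing handshake pairings of 2n people are counted by C_n; 14 people gives n = 7.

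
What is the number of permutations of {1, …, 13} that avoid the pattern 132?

Permutations of [n] avoiding any single length-3 pattern are counted by C_n; here n = 13.
C_13 = C(26,13)/14 = 10400600/14 = 742900.

742900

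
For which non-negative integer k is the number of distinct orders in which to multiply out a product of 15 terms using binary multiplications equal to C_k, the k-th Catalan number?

14

Parenthesizations of m factors correspond to full binary trees with m leaves, counted by C_{m−1}; m = 15 gives C_14.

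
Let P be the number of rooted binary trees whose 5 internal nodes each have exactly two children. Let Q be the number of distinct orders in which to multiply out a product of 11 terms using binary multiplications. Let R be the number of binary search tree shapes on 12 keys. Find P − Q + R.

The number of full binary trees on 5 internal nodes is the Catalan number C_5. So P = C_5 = 42.
Parenthesizations of m factors correspond to full binary trees with m leaves, counted by C_{m−1}; m = 11 gives C_10. So Q = C_10 = 16796.
Binary trees (left/right distinguished) on n nodes are counted by C_n; here n = 12. So R = C_12 = 208012.
P − Q + R = 42 − 16796 + 208012 = 191258.

191258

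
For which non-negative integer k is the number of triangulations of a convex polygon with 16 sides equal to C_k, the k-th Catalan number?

14

Triangulations of a convex m-gon are counted by C_{m−2}; with m = 16 this is C_14.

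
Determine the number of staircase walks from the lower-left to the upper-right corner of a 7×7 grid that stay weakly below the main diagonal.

Monotone paths in an n×n grid that stay weakly below the diagonal are counted by C_n; here n = 7.
C_7 = C(14,7)/8 = 3432/8 = 429.

429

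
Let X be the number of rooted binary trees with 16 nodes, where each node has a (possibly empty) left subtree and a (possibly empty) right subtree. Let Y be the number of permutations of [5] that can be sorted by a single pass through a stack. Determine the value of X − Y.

35357628

Rooted binary trees with 16 nodes (each child slot possibly empty) number C_16. So X = C_16 = 35357670.
Stack-sortable permutations are exactly the 231-avoiding ones, counted by C_n; here n = 5. So Y = C_5 = 42.
X − Y = 35357670 − 42 = 35357628.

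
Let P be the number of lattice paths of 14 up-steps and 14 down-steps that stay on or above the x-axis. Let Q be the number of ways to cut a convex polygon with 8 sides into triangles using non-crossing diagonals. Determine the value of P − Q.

2674308

Paths of 14 up- and 14 down-steps that never dip below the axis are Dyck paths; their count is C_14. So P = C_14 = 2674440.
Triangulations of a convex m-gon are counted by C_{m−2}; with m = 8 this is C_6. So Q = C_6 = 132.
P − Q = 2674440 − 132 = 2674308.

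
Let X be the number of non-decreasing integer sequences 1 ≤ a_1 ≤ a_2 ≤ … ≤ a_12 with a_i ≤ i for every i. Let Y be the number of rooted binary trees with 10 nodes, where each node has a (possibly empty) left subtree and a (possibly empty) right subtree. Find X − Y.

Weakly increasing sequences with a_i ≤ i biject with Dyck paths of semilength 12, so there are C_12. So X = C_12 = 208012.
Rooted binary trees with 10 nodes (each child slot possibly empty) number C_10. So Y = C_10 = 16796.
X − Y = 208012 − 16796 = 191216.

191216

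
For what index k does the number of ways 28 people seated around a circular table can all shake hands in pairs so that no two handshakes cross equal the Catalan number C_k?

14

With 28 = 2·14 people, non-crossing handshake pairings are non-crossing perfect matchings on a circle, counted by C_14.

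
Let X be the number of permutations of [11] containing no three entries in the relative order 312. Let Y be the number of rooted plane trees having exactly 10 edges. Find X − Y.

41990

Permutations of [n] avoiding any single length-3 pattern are counted by C_n; here n = 11. So X = C_11 = 58786.
A rooted plane tree with 10 edges has 11 nodes, and the count is C_10. So Y = C_10 = 16796.
X − Y = 58786 − 16796 = 41990.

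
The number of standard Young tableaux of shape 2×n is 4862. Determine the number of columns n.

Standard Young tableaux of shape 2×n are counted by C_n. The Catalan number equal to 4862 is C_9.

9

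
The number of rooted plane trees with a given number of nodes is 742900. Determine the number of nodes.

14

Rooted ordered trees on m nodes are counted by C_{m−1}. Since C_13 = 742900, the index is 13.
So the index is 13, and the number of nodes is 13 + 1 = 14.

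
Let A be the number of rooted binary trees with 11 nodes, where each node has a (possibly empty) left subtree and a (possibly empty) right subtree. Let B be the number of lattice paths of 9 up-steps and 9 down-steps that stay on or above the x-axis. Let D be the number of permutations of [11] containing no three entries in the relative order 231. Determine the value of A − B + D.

There are C_n binary search tree shapes on n keys; with n = 11 that is C_11. So A = C_11 = 58786.
Dyck paths of semilength n (length 2n) are counted by C_n; here n = 9. So B = C_9 = 4862.
For any fixed pattern of length 3, the pattern-avoiding permutations of [11] number C_11. So D = C_11 = 58786.
A − B + D = 58786 − 4862 + 58786 = 112710.

112710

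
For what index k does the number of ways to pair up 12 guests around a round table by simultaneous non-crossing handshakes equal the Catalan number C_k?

6

Non-crossing handshake pairings of 2n people are counted by C_n; 12 people gives n = 6.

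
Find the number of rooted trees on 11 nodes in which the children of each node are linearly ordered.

16796

A rooted plane tree on 11 nodes has 10 edges, and such trees are counted by C_10.
C_10 = C(20,10)/11 = 184756/11 = 16796.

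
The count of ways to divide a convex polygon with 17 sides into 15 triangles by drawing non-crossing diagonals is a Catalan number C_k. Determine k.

Triangulations of a convex m-gon are counted by C_{m−2}; with m = 17 this is C_15.

15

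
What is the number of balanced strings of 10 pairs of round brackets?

A balanced arrangement of 10 bracket pairs is a Dyck word of semilength 10, so the count is C_10.
C_10 = 16796.

16796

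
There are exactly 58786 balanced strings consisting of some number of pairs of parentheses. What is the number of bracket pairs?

Balanced strings of n bracket-pairs are counted by C_n; 58786 = C_11.

11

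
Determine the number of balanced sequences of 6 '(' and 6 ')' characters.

A balanced arrangement of 6 bracket pairs is a Dyck word of semilength 6, so the count is C_6.
C_6 = C_5 · 2(2·5+1)/(5+2) = 42 · 22/7 = 132.

132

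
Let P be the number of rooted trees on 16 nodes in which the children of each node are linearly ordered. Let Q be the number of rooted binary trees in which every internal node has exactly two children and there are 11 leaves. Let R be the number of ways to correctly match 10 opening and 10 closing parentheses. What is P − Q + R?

A rooted plane tree on 16 nodes has 15 edges, and such trees are counted by C_15. So P = C_15 = 9694845.
A full binary tree with L leaves has L−1 internal nodes and is counted by C_{L−1}; L = 11 gives C_10. So Q = C_10 = 16796.
Balanced strings of n pairs of brackets are counted by C_n; here n = 10. So R = C_10 = 16796.
P − Q + R = 9694845 − 16796 + 16796 = 9694845.

9694845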